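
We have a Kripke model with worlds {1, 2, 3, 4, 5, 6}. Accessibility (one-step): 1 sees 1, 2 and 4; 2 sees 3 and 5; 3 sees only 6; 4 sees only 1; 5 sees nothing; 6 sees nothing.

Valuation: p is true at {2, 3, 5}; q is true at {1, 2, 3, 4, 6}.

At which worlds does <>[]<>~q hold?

1: successors {1, 2, 4}; []<>~q there: 1:F, 2:F, 4:F. ✗
2: successors {3, 5}; []<>~q there: 3:F, 5:T. ✓
3: successors {6}; []<>~q there: 6:T. ✓
4: successors {1}; []<>~q there: 1:F. ✗
5: no successors, so <>[]<>~q fails. ✗
6: no successors, so <>[]<>~q fails. ✗

{2, 3}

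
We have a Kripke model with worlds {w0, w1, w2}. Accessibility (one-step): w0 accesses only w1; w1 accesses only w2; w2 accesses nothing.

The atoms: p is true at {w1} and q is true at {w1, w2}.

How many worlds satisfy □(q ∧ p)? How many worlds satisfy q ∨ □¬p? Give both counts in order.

2 and 2

For □(q ∧ p):
w0: successors {w1}; q ∧ p there: w1:T. ✓
w1: successors {w2}; q ∧ p there: w2:F. ✗
w2: no successors, so □(q ∧ p) holds vacuously. ✓
— 2 worlds.
For q ∨ □¬p:
w0: q is F, □¬p is F. ✗
w1: q is T, □¬p is T. ✓
w2: q is T, □¬p is T. ✓
— 2 worlds.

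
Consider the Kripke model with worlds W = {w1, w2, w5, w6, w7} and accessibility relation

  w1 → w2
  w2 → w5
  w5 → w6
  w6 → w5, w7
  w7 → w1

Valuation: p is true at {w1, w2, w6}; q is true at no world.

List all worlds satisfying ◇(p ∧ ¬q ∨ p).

{w1, w5, w7}

w1: successors {w2}; p ∧ ¬q ∨ p there: w2:T. ✓
w2: successors {w5}; p ∧ ¬q ∨ p there: w5:F. ✗
w5: successors {w6}; p ∧ ¬q ∨ p there: w6:T. ✓
w6: successors {w5, w7}; p ∧ ¬q ∨ p there: w5:F, w7:F. ✗
w7: successors {w1}; p ∧ ¬q ∨ p there: w1:T. ✓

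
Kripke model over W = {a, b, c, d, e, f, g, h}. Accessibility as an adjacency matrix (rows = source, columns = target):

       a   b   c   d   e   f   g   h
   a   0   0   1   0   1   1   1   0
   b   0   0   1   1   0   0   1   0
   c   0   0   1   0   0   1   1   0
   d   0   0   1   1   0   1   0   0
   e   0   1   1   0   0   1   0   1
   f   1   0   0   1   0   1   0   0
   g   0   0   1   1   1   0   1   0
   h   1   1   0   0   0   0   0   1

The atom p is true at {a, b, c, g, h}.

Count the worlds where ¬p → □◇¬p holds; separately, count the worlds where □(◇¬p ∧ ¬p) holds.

7 and 0

For ¬p → □◇¬p:
a: ¬p is F, □◇¬p is T. ✓
b: ¬p is F, □◇¬p is T. ✓
c: ¬p is F, □◇¬p is T. ✓
d: ¬p is T, □◇¬p is T. ✓
e: ¬p is T, □◇¬p is F. ✗
f: ¬p is T, □◇¬p is T. ✓
g: ¬p is F, □◇¬p is T. ✓
h: ¬p is F, □◇¬p is F. ✓
— 7 worlds.
For □(◇¬p ∧ ¬p):
a: successors {c, e, f, g}; ◇¬p ∧ ¬p there: c:F, e:T, f:T, g:F. ✗
b: successors {c, d, g}; ◇¬p ∧ ¬p there: c:F, d:T, g:F. ✗
c: successors {c, f, g}; ◇¬p ∧ ¬p there: c:F, f:T, g:F. ✗
d: successors {c, d, f}; ◇¬p ∧ ¬p there: c:F, d:T, f:T. ✗
e: successors {b, c, f, h}; ◇¬p ∧ ¬p there: b:F, c:F, f:T, h:F. ✗
f: successors {a, d, f}; ◇¬p ∧ ¬p there: a:F, d:T, f:T. ✗
g: successors {c, d, e, g}; ◇¬p ∧ ¬p there: c:F, d:T, e:T, g:F. ✗
h: successors {a, b, h}; ◇¬p ∧ ¬p there: a:F, b:F, h:F. ✗
— 0 worlds.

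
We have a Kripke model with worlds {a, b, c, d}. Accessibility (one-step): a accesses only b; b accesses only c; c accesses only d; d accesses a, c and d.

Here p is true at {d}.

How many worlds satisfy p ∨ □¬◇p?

a: p is F, □¬◇p is T. ✓
b: p is F, □¬◇p is F. ✗
c: p is F, □¬◇p is F. ✗
d: p is T, □¬◇p is F. ✓
Satisfying worlds: {a, d}.

2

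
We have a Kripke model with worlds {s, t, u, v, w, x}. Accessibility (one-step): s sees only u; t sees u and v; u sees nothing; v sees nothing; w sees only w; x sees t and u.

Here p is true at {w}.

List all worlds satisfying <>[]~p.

s: successors {u}; []~p there: u:T. ✓
t: successors {u, v}; []~p there: u:T, v:T. ✓
u: no successors, so <>[]~p fails. ✗
v: no successors, so <>[]~p fails. ✗
w: successors {w}; []~p there: w:F. ✗
x: successors {t, u}; []~p there: t:T, u:T. ✓

{s, t, x}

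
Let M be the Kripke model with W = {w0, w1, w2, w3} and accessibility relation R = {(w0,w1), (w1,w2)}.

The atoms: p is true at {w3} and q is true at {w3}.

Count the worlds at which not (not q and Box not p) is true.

1

w0: not q and Box not p is T. ✗
w1: not q and Box not p is T. ✗
w2: not q and Box not p is T. ✗
w3: not q and Box not p is F. ✓
Satisfying worlds: {w3}.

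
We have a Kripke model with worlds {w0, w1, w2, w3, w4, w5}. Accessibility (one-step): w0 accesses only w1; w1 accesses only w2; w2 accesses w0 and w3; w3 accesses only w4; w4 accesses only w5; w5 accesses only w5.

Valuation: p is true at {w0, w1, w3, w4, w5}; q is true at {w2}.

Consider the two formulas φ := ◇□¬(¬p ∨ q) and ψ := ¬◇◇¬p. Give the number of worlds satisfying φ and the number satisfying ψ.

5 and 5

For ◇□¬(¬p ∨ q):
w0: successors {w1}; □¬(¬p ∨ q) there: w1:F. ✗
w1: successors {w2}; □¬(¬p ∨ q) there: w2:T. ✓
w2: successors {w0, w3}; □¬(¬p ∨ q) there: w0:T, w3:T. ✓
w3: successors {w4}; □¬(¬p ∨ q) there: w4:T. ✓
w4: successors {w5}; □¬(¬p ∨ q) there: w5:T. ✓
w5: successors {w5}; □¬(¬p ∨ q) there: w5:T. ✓
— 5 worlds.
For ¬◇◇¬p:
w0: ◇◇¬p is T. ✗
w1: ◇◇¬p is F. ✓
w2: ◇◇¬p is F. ✓
w3: ◇◇¬p is F. ✓
w4: ◇◇¬p is F. ✓
w5: ◇◇¬p is F. ✓
— 5 worlds.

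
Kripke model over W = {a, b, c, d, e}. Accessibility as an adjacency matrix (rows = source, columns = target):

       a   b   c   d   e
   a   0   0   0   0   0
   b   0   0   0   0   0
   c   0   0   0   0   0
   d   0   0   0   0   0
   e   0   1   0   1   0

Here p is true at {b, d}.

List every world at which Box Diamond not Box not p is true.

{a, b, c, d}

a: no successors, so Box Diamond not Box not p holds vacuously. ✓
b: no successors, so Box Diamond not Box not p holds vacuously. ✓
c: no successors, so Box Diamond not Box not p holds vacuously. ✓
d: no successors, so Box Diamond not Box not p holds vacuously. ✓
e: successors {b, d}; Diamond not Box not p there: b:F, d:F. ✗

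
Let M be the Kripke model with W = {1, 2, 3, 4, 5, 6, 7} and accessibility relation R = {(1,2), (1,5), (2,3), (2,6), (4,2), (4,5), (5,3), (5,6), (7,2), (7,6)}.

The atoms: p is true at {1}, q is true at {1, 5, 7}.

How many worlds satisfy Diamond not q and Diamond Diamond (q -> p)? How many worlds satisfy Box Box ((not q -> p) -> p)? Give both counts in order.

3 and 7

For Diamond not q and Diamond Diamond (q -> p):
1: Diamond not q is T, Diamond Diamond (q -> p) is T. ✓
2: Diamond not q is T, Diamond Diamond (q -> p) is F. ✗
3: Diamond not q is F, Diamond Diamond (q -> p) is F. ✗
4: Diamond not q is T, Diamond Diamond (q -> p) is T. ✓
5: Diamond not q is T, Diamond Diamond (q -> p) is F. ✗
6: Diamond not q is F, Diamond Diamond (q -> p) is F. ✗
7: Diamond not q is T, Diamond Diamond (q -> p) is T. ✓
— 3 worlds.
For Box Box ((not q -> p) -> p):
1: successors {2, 5}; Box ((not q -> p) -> p) there: 2:T, 5:T. ✓
2: successors {3, 6}; Box ((not q -> p) -> p) there: 3:T, 6:T. ✓
3: no successors, so Box Box ((not q -> p) -> p) holds vacuously. ✓
4: successors {2, 5}; Box ((not q -> p) -> p) there: 2:T, 5:T. ✓
5: successors {3, 6}; Box ((not q -> p) -> p) there: 3:T, 6:T. ✓
6: no successors, so Box Box ((not q -> p) -> p) holds vacuously. ✓
7: successors {2, 6}; Box ((not q -> p) -> p) there: 2:T, 6:T. ✓
— 7 worlds.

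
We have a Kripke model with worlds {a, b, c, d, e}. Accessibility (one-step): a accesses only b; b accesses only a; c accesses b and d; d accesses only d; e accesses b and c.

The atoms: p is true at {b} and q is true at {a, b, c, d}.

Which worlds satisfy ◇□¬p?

a: successors {b}; □¬p there: b:T. ✓
b: successors {a}; □¬p there: a:F. ✗
c: successors {b, d}; □¬p there: b:T, d:T. ✓
d: successors {d}; □¬p there: d:T. ✓
e: successors {b, c}; □¬p there: b:T, c:F. ✓

{a, c, d, e}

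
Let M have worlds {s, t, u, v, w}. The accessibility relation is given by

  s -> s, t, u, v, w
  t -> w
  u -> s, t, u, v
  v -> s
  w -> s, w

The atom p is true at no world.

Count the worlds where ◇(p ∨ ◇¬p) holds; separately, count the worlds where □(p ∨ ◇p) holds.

For ◇(p ∨ ◇¬p):
s: successors {s, t, u, v, w}; p ∨ ◇¬p there: s:T, t:T, u:T, v:T, w:T. ✓
t: successors {w}; p ∨ ◇¬p there: w:T. ✓
u: successors {s, t, u, v}; p ∨ ◇¬p there: s:T, t:T, u:T, v:T. ✓
v: successors {s}; p ∨ ◇¬p there: s:T. ✓
w: successors {s, w}; p ∨ ◇¬p there: s:T, w:T. ✓
— 5 worlds.
For □(p ∨ ◇p):
s: successors {s, t, u, v, w}; p ∨ ◇p there: s:F, t:F, u:F, v:F, w:F. ✗
t: successors {w}; p ∨ ◇p there: w:F. ✗
u: successors {s, t, u, v}; p ∨ ◇p there: s:F, t:F, u:F, v:F. ✗
v: successors {s}; p ∨ ◇p there: s:F. ✗
w: successors {s, w}; p ∨ ◇p there: s:F, w:F. ✗
— 0 worlds.

5 and 0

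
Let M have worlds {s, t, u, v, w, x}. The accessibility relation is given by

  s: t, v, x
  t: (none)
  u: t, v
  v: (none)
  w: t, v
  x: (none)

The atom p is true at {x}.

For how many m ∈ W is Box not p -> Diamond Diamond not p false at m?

5

s: Box not p is F, Diamond Diamond not p is F. ✓
t: Box not p is T, Diamond Diamond not p is F. ✗
u: Box not p is T, Diamond Diamond not p is F. ✗
v: Box not p is T, Diamond Diamond not p is F. ✗
w: Box not p is T, Diamond Diamond not p is F. ✗
x: Box not p is T, Diamond Diamond not p is F. ✗
Satisfying worlds: {s}.
So Box not p -> Diamond Diamond not p fails at the other 5 worlds.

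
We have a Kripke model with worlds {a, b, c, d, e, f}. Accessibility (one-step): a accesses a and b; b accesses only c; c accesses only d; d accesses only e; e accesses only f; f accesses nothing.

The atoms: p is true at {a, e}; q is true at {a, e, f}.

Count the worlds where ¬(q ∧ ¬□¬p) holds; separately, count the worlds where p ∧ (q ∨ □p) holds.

For ¬(q ∧ ¬□¬p):
a: q ∧ ¬□¬p is T. ✗
b: q ∧ ¬□¬p is F. ✓
c: q ∧ ¬□¬p is F. ✓
d: q ∧ ¬□¬p is F. ✓
e: q ∧ ¬□¬p is F. ✓
f: q ∧ ¬□¬p is F. ✓
— 5 worlds.
For p ∧ (q ∨ □p):
a: p is T, q ∨ □p is T. ✓
b: p is F, q ∨ □p is F. ✗
c: p is F, q ∨ □p is F. ✗
d: p is F, q ∨ □p is T. ✗
e: p is T, q ∨ □p is T. ✓
f: p is F, q ∨ □p is T. ✗
— 2 worlds.

5 and 2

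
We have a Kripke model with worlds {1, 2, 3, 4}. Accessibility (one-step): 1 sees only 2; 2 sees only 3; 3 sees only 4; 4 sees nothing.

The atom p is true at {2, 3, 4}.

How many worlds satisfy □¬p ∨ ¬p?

1: □¬p is F, ¬p is T. ✓
2: □¬p is F, ¬p is F. ✗
3: □¬p is F, ¬p is F. ✗
4: □¬p is T, ¬p is F. ✓
Satisfying worlds: {1, 4}.

2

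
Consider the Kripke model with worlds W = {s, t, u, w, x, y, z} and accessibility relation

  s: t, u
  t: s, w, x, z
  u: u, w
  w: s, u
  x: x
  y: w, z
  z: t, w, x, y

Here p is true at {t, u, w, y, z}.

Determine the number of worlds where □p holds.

s: successors {t, u}; p there: t:T, u:T. ✓
t: successors {s, w, x, z}; p there: s:F, w:T, x:F, z:T. ✗
u: successors {u, w}; p there: u:T, w:T. ✓
w: successors {s, u}; p there: s:F, u:T. ✗
x: successors {x}; p there: x:F. ✗
y: successors {w, z}; p there: w:T, z:T. ✓
z: successors {t, w, x, y}; p there: t:T, w:T, x:F, y:T. ✗
Satisfying worlds: {s, u, y}.

3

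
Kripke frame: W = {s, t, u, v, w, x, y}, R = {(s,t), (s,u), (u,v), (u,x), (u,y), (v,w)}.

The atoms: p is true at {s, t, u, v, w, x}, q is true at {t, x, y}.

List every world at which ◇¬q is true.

s: successors {t, u}; ¬q there: t:F, u:T. ✓
t: no successors, so ◇¬q fails. ✗
u: successors {v, x, y}; ¬q there: v:T, x:F, y:F. ✓
v: successors {w}; ¬q there: w:T. ✓
w: no successors, so ◇¬q fails. ✗
x: no successors, so ◇¬q fails. ✗
y: no successors, so ◇¬q fails. ✗

{s, u, v}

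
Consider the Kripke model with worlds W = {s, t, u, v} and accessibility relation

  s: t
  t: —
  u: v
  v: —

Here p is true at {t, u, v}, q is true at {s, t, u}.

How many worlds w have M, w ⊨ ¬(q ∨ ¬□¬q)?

1

s: q ∨ ¬□¬q is T. ✗
t: q ∨ ¬□¬q is T. ✗
u: q ∨ ¬□¬q is T. ✗
v: q ∨ ¬□¬q is F. ✓
Satisfying worlds: {v}.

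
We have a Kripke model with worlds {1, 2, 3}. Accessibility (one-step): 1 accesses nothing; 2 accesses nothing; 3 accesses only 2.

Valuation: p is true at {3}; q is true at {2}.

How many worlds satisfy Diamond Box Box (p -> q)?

1

1: no successors, so Diamond Box Box (p -> q) fails. ✗
2: no successors, so Diamond Box Box (p -> q) fails. ✗
3: successors {2}; Box Box (p -> q) there: 2:T. ✓
Satisfying worlds: {3}.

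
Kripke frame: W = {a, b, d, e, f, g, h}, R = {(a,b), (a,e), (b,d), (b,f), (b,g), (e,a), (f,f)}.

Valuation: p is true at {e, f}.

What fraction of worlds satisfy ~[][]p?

2/7

a: [][]p is F. ✓
b: [][]p is T. ✗
d: [][]p is T. ✗
e: [][]p is F. ✓
f: [][]p is T. ✗
g: [][]p is T. ✗
h: [][]p is T. ✗
That's 2 of 7 worlds, so 2/7.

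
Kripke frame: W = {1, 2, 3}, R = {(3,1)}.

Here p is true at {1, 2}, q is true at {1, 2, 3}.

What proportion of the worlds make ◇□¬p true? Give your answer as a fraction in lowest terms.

1/3

1: no successors, so ◇□¬p fails. ✗
2: no successors, so ◇□¬p fails. ✗
3: successors {1}; □¬p there: 1:T. ✓
That's 1 of 3 worlds, so 1/3.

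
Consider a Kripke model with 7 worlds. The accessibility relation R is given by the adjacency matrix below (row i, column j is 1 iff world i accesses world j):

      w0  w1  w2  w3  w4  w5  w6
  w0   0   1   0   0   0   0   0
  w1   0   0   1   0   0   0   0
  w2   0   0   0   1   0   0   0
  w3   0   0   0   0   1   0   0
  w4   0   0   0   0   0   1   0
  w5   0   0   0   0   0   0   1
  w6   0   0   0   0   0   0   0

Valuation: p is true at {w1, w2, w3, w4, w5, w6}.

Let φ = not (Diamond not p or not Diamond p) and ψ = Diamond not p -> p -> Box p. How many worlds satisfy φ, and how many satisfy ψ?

6 and 7

For not (Diamond not p or not Diamond p):
w0: Diamond not p or not Diamond p is F. ✓
w1: Diamond not p or not Diamond p is F. ✓
w2: Diamond not p or not Diamond p is F. ✓
w3: Diamond not p or not Diamond p is F. ✓
w4: Diamond not p or not Diamond p is F. ✓
w5: Diamond not p or not Diamond p is F. ✓
w6: Diamond not p or not Diamond p is T. ✗
— 6 worlds.
For Diamond not p -> p -> Box p:
w0: Diamond not p is F, p -> Box p is T. ✓
w1: Diamond not p is F, p -> Box p is T. ✓
w2: Diamond not p is F, p -> Box p is T. ✓
w3: Diamond not p is F, p -> Box p is T. ✓
w4: Diamond not p is F, p -> Box p is T. ✓
w5: Diamond not p is F, p -> Box p is T. ✓
w6: Diamond not p is F, p -> Box p is T. ✓
— 7 worlds.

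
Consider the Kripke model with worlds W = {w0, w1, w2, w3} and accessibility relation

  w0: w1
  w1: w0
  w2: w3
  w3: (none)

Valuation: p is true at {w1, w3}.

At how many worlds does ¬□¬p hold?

w0: □¬p is F. ✓
w1: □¬p is T. ✗
w2: □¬p is F. ✓
w3: □¬p is T. ✗
Satisfying worlds: {w0, w2}.

2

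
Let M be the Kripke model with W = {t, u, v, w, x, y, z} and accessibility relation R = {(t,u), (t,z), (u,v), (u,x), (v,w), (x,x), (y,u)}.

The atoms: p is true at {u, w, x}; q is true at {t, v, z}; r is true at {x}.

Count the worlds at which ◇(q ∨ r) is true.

t: successors {u, z}; q ∨ r there: u:F, z:T. ✓
u: successors {v, x}; q ∨ r there: v:T, x:T. ✓
v: successors {w}; q ∨ r there: w:F. ✗
w: no successors, so ◇(q ∨ r) fails. ✗
x: successors {x}; q ∨ r there: x:T. ✓
y: successors {u}; q ∨ r there: u:F. ✗
z: no successors, so ◇(q ∨ r) fails. ✗
Satisfying worlds: {t, u, x}.

3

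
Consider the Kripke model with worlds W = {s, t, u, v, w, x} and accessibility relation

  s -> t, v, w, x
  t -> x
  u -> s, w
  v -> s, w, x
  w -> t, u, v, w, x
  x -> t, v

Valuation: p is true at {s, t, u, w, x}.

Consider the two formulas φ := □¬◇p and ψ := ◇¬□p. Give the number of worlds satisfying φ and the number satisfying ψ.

0 and 5

For □¬◇p:
s: successors {t, v, w, x}; ¬◇p there: t:F, v:F, w:F, x:F. ✗
t: successors {x}; ¬◇p there: x:F. ✗
u: successors {s, w}; ¬◇p there: s:F, w:F. ✗
v: successors {s, w, x}; ¬◇p there: s:F, w:F, x:F. ✗
w: successors {t, u, v, w, x}; ¬◇p there: t:F, u:F, v:F, w:F, x:F. ✗
x: successors {t, v}; ¬◇p there: t:F, v:F. ✗
— 0 worlds.
For ◇¬□p:
s: successors {t, v, w, x}; ¬□p there: t:F, v:F, w:T, x:T. ✓
t: successors {x}; ¬□p there: x:T. ✓
u: successors {s, w}; ¬□p there: s:T, w:T. ✓
v: successors {s, w, x}; ¬□p there: s:T, w:T, x:T. ✓
w: successors {t, u, v, w, x}; ¬□p there: t:F, u:F, v:F, w:T, x:T. ✓
x: successors {t, v}; ¬□p there: t:F, v:F. ✗
— 5 worlds.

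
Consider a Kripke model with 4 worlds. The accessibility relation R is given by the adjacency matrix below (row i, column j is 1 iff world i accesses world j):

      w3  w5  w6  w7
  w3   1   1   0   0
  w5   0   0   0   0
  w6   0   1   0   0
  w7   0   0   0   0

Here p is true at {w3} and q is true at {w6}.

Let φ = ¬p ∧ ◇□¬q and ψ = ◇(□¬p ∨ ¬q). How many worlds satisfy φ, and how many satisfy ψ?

1 and 2

For ¬p ∧ ◇□¬q:
w3: ¬p is F, ◇□¬q is T. ✗
w5: ¬p is T, ◇□¬q is F. ✗
w6: ¬p is T, ◇□¬q is T. ✓
w7: ¬p is T, ◇□¬q is F. ✗
— 1 world.
For ◇(□¬p ∨ ¬q):
w3: successors {w3, w5}; □¬p ∨ ¬q there: w3:T, w5:T. ✓
w5: no successors, so ◇(□¬p ∨ ¬q) fails. ✗
w6: successors {w5}; □¬p ∨ ¬q there: w5:T. ✓
w7: no successors, so ◇(□¬p ∨ ¬q) fails. ✗
— 2 worlds.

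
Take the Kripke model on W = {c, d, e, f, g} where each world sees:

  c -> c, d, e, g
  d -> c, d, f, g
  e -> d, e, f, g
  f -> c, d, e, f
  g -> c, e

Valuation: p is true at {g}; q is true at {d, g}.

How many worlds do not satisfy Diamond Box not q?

c: successors {c, d, e, g}; Box not q there: c:F, d:F, e:F, g:T. ✓
d: successors {c, d, f, g}; Box not q there: c:F, d:F, f:F, g:T. ✓
e: successors {d, e, f, g}; Box not q there: d:F, e:F, f:F, g:T. ✓
f: successors {c, d, e, f}; Box not q there: c:F, d:F, e:F, f:F. ✗
g: successors {c, e}; Box not q there: c:F, e:F. ✗
Satisfying worlds: {c, d, e}.
So Diamond Box not q fails at the other 2 worlds.

2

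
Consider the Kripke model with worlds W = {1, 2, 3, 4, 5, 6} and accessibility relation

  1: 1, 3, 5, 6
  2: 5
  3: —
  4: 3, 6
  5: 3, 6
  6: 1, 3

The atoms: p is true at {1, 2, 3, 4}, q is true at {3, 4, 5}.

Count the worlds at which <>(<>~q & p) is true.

1: successors {1, 3, 5, 6}; <>~q & p there: 1:T, 3:F, 5:F, 6:F. ✓
2: successors {5}; <>~q & p there: 5:F. ✗
3: no successors, so <>(<>~q & p) fails. ✗
4: successors {3, 6}; <>~q & p there: 3:F, 6:F. ✗
5: successors {3, 6}; <>~q & p there: 3:F, 6:F. ✗
6: successors {1, 3}; <>~q & p there: 1:T, 3:F. ✓
Satisfying worlds: {1, 6}.

2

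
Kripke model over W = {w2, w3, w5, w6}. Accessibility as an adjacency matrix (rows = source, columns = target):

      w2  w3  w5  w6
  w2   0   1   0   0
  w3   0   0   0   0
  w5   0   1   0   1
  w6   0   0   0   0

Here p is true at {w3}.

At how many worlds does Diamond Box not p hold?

2

w2: successors {w3}; Box not p there: w3:T. ✓
w3: no successors, so Diamond Box not p fails. ✗
w5: successors {w3, w6}; Box not p there: w3:T, w6:T. ✓
w6: no successors, so Diamond Box not p fails. ✗
Satisfying worlds: {w2, w5}.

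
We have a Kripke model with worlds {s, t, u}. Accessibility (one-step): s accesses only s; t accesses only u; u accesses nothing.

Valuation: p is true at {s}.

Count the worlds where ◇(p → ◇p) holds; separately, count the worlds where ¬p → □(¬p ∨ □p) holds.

2 and 3

For ◇(p → ◇p):
s: successors {s}; p → ◇p there: s:T. ✓
t: successors {u}; p → ◇p there: u:T. ✓
u: no successors, so ◇(p → ◇p) fails. ✗
— 2 worlds.
For ¬p → □(¬p ∨ □p):
s: ¬p is F, □(¬p ∨ □p) is T. ✓
t: ¬p is T, □(¬p ∨ □p) is T. ✓
u: ¬p is T, □(¬p ∨ □p) is T. ✓
— 3 worlds.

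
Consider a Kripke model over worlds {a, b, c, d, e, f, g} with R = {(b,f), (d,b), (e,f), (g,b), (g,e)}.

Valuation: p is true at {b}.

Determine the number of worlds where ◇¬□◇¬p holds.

a: no successors, so ◇¬□◇¬p fails. ✗
b: successors {f}; ¬□◇¬p there: f:F. ✗
c: no successors, so ◇¬□◇¬p fails. ✗
d: successors {b}; ¬□◇¬p there: b:T. ✓
e: successors {f}; ¬□◇¬p there: f:F. ✗
f: no successors, so ◇¬□◇¬p fails. ✗
g: successors {b, e}; ¬□◇¬p there: b:T, e:T. ✓
Satisfying worlds: {d, g}.

2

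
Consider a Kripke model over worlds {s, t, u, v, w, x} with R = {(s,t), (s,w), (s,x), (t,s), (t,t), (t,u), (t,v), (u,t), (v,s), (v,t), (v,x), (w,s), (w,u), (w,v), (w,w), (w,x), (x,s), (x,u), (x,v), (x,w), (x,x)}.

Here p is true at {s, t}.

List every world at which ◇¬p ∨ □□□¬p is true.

{s, t, v, w, x}

s: ◇¬p is T, □□□¬p is F. ✓
t: ◇¬p is T, □□□¬p is F. ✓
u: ◇¬p is F, □□□¬p is F. ✗
v: ◇¬p is T, □□□¬p is F. ✓
w: ◇¬p is T, □□□¬p is F. ✓
x: ◇¬p is T, □□□¬p is F. ✓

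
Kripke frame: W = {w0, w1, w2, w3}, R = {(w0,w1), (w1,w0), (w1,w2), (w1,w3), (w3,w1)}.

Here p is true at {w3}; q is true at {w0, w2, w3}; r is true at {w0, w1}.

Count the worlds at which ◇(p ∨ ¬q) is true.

3

w0: successors {w1}; p ∨ ¬q there: w1:T. ✓
w1: successors {w0, w2, w3}; p ∨ ¬q there: w0:F, w2:F, w3:T. ✓
w2: no successors, so ◇(p ∨ ¬q) fails. ✗
w3: successors {w1}; p ∨ ¬q there: w1:T. ✓
Satisfying worlds: {w0, w1, w3}.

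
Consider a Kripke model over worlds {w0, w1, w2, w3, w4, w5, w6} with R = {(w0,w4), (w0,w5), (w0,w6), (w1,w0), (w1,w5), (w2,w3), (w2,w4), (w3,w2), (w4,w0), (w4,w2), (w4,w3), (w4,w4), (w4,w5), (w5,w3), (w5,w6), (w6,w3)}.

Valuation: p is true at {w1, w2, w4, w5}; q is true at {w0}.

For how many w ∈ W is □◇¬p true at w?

w0: successors {w4, w5, w6}; ◇¬p there: w4:T, w5:T, w6:T. ✓
w1: successors {w0, w5}; ◇¬p there: w0:T, w5:T. ✓
w2: successors {w3, w4}; ◇¬p there: w3:F, w4:T. ✗
w3: successors {w2}; ◇¬p there: w2:T. ✓
w4: successors {w0, w2, w3, w4, w5}; ◇¬p there: w0:T, w2:T, w3:F, w4:T, w5:T. ✗
w5: successors {w3, w6}; ◇¬p there: w3:F, w6:T. ✗
w6: successors {w3}; ◇¬p there: w3:F. ✗
Satisfying worlds: {w0, w1, w3}.

3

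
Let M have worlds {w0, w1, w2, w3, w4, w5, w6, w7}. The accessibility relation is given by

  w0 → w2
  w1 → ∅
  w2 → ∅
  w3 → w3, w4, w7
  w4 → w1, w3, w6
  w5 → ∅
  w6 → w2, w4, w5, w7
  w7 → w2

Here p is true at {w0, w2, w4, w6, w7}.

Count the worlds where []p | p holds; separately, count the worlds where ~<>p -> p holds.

For []p | p:
w0: []p is T, p is T. ✓
w1: []p is T, p is F. ✓
w2: []p is T, p is T. ✓
w3: []p is F, p is F. ✗
w4: []p is F, p is T. ✓
w5: []p is T, p is F. ✓
w6: []p is F, p is T. ✓
w7: []p is T, p is T. ✓
— 7 worlds.
For ~<>p -> p:
w0: ~<>p is F, p is T. ✓
w1: ~<>p is T, p is F. ✗
w2: ~<>p is T, p is T. ✓
w3: ~<>p is F, p is F. ✓
w4: ~<>p is F, p is T. ✓
w5: ~<>p is T, p is F. ✗
w6: ~<>p is F, p is T. ✓
w7: ~<>p is F, p is T. ✓
— 6 worlds.

7 and 6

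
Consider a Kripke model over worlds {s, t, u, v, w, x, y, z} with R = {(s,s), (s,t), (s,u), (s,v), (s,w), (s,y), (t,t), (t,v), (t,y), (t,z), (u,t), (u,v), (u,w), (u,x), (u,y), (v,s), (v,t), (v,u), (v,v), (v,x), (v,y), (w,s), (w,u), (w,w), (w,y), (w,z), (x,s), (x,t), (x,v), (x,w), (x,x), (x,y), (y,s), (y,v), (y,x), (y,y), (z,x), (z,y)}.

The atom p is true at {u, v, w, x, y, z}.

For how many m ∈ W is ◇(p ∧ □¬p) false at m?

8

s: successors {s, t, u, v, w, y}; p ∧ □¬p there: s:F, t:F, u:F, v:F, w:F, y:F. ✗
t: successors {t, v, y, z}; p ∧ □¬p there: t:F, v:F, y:F, z:F. ✗
u: successors {t, v, w, x, y}; p ∧ □¬p there: t:F, v:F, w:F, x:F, y:F. ✗
v: successors {s, t, u, v, x, y}; p ∧ □¬p there: s:F, t:F, u:F, v:F, x:F, y:F. ✗
w: successors {s, u, w, y, z}; p ∧ □¬p there: s:F, u:F, w:F, y:F, z:F. ✗
x: successors {s, t, v, w, x, y}; p ∧ □¬p there: s:F, t:F, v:F, w:F, x:F, y:F. ✗
y: successors {s, v, x, y}; p ∧ □¬p there: s:F, v:F, x:F, y:F. ✗
z: successors {x, y}; p ∧ □¬p there: x:F, y:F. ✗
Satisfying worlds: ∅.
So ◇(p ∧ □¬p) fails at the other 8 worlds.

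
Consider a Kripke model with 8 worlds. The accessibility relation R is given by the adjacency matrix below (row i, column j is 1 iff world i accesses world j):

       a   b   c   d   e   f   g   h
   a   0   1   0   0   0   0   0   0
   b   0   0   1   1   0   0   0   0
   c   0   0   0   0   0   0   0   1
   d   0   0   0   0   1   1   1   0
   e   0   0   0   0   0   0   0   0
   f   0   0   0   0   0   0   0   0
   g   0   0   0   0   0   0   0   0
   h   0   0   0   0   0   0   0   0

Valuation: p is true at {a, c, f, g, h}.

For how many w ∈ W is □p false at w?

3

a: successors {b}; p there: b:F. ✗
b: successors {c, d}; p there: c:T, d:F. ✗
c: successors {h}; p there: h:T. ✓
d: successors {e, f, g}; p there: e:F, f:T, g:T. ✗
e: no successors, so □p holds vacuously. ✓
f: no successors, so □p holds vacuously. ✓
g: no successors, so □p holds vacuously. ✓
h: no successors, so □p holds vacuously. ✓
Satisfying worlds: {c, e, f, g, h}.
So □p fails at the other 3 worlds.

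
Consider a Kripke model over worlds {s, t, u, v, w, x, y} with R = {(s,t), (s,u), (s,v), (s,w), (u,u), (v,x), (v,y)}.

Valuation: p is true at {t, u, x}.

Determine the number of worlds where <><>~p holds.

s: successors {t, u, v, w}; <>~p there: t:F, u:F, v:T, w:F. ✓
t: no successors, so <><>~p fails. ✗
u: successors {u}; <>~p there: u:F. ✗
v: successors {x, y}; <>~p there: x:F, y:F. ✗
w: no successors, so <><>~p fails. ✗
x: no successors, so <><>~p fails. ✗
y: no successors, so <><>~p fails. ✗
Satisfying worlds: {s}.

1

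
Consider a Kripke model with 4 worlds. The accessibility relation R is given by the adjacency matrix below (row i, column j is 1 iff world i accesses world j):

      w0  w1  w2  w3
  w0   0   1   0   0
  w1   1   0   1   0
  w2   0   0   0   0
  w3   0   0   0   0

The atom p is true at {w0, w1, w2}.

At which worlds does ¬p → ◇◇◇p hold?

{w0, w1, w2}

w0: ¬p is F, ◇◇◇p is T. ✓
w1: ¬p is F, ◇◇◇p is T. ✓
w2: ¬p is F, ◇◇◇p is F. ✓
w3: ¬p is T, ◇◇◇p is F. ✗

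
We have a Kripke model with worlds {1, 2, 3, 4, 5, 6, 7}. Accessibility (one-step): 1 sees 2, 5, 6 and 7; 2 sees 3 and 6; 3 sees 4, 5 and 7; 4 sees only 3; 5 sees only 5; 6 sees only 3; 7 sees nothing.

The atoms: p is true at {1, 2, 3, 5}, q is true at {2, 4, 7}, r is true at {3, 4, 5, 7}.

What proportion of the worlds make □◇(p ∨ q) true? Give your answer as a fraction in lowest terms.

1: successors {2, 5, 6, 7}; ◇(p ∨ q) there: 2:T, 5:T, 6:T, 7:F. ✗
2: successors {3, 6}; ◇(p ∨ q) there: 3:T, 6:T. ✓
3: successors {4, 5, 7}; ◇(p ∨ q) there: 4:T, 5:T, 7:F. ✗
4: successors {3}; ◇(p ∨ q) there: 3:T. ✓
5: successors {5}; ◇(p ∨ q) there: 5:T. ✓
6: successors {3}; ◇(p ∨ q) there: 3:T. ✓
7: no successors, so □◇(p ∨ q) holds vacuously. ✓
That's 5 of 7 worlds, so 5/7.

5/7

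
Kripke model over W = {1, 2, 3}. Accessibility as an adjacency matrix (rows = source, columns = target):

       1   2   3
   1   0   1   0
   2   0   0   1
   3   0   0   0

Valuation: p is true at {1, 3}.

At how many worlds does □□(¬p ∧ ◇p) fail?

1

1: successors {2}; □(¬p ∧ ◇p) there: 2:F. ✗
2: successors {3}; □(¬p ∧ ◇p) there: 3:T. ✓
3: no successors, so □□(¬p ∧ ◇p) holds vacuously. ✓
Satisfying worlds: {2, 3}.
So □□(¬p ∧ ◇p) fails at the other 1 world.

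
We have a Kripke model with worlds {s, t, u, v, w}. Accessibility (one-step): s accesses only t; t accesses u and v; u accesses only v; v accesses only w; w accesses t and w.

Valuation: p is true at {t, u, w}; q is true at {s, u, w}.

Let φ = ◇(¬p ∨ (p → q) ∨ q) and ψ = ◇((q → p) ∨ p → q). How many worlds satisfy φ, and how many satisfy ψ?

4 and 3

For ◇(¬p ∨ (p → q) ∨ q):
s: successors {t}; ¬p ∨ (p → q) ∨ q there: t:F. ✗
t: successors {u, v}; ¬p ∨ (p → q) ∨ q there: u:T, v:T. ✓
u: successors {v}; ¬p ∨ (p → q) ∨ q there: v:T. ✓
v: successors {w}; ¬p ∨ (p → q) ∨ q there: w:T. ✓
w: successors {t, w}; ¬p ∨ (p → q) ∨ q there: t:F, w:T. ✓
— 4 worlds.
For ◇((q → p) ∨ p → q):
s: successors {t}; (q → p) ∨ p → q there: t:F. ✗
t: successors {u, v}; (q → p) ∨ p → q there: u:T, v:F. ✓
u: successors {v}; (q → p) ∨ p → q there: v:F. ✗
v: successors {w}; (q → p) ∨ p → q there: w:T. ✓
w: successors {t, w}; (q → p) ∨ p → q there: t:F, w:T. ✓
— 3 worlds.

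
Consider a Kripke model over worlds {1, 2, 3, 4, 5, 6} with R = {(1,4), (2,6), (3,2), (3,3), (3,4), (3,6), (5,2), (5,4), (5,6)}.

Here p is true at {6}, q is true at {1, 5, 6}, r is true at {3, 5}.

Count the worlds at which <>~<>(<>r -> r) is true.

1: successors {4}; ~<>(<>r -> r) there: 4:T. ✓
2: successors {6}; ~<>(<>r -> r) there: 6:T. ✓
3: successors {2, 3, 4, 6}; ~<>(<>r -> r) there: 2:F, 3:F, 4:T, 6:T. ✓
4: no successors, so <>~<>(<>r -> r) fails. ✗
5: successors {2, 4, 6}; ~<>(<>r -> r) there: 2:F, 4:T, 6:T. ✓
6: no successors, so <>~<>(<>r -> r) fails. ✗
Satisfying worlds: {1, 2, 3, 5}.

4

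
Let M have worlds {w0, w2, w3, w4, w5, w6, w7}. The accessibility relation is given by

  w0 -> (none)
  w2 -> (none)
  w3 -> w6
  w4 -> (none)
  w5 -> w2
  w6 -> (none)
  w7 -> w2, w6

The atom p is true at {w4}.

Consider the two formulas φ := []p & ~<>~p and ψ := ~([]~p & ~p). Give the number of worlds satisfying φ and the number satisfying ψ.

4 and 1

For []p & ~<>~p:
w0: []p is T, ~<>~p is T. ✓
w2: []p is T, ~<>~p is T. ✓
w3: []p is F, ~<>~p is F. ✗
w4: []p is T, ~<>~p is T. ✓
w5: []p is F, ~<>~p is F. ✗
w6: []p is T, ~<>~p is T. ✓
w7: []p is F, ~<>~p is F. ✗
— 4 worlds.
For ~([]~p & ~p):
w0: []~p & ~p is T. ✗
w2: []~p & ~p is T. ✗
w3: []~p & ~p is T. ✗
w4: []~p & ~p is F. ✓
w5: []~p & ~p is T. ✗
w6: []~p & ~p is T. ✗
w7: []~p & ~p is T. ✗
— 1 world.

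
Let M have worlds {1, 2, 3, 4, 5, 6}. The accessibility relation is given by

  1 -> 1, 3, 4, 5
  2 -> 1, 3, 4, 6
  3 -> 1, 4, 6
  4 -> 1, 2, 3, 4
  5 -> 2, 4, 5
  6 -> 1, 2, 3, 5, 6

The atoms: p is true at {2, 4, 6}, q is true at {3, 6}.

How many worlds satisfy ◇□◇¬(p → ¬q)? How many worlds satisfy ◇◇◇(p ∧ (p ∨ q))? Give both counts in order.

0 and 6

For ◇□◇¬(p → ¬q):
1: successors {1, 3, 4, 5}; □◇¬(p → ¬q) there: 1:F, 3:F, 4:F, 5:F. ✗
2: successors {1, 3, 4, 6}; □◇¬(p → ¬q) there: 1:F, 3:F, 4:F, 6:F. ✗
3: successors {1, 4, 6}; □◇¬(p → ¬q) there: 1:F, 4:F, 6:F. ✗
4: successors {1, 2, 3, 4}; □◇¬(p → ¬q) there: 1:F, 2:F, 3:F, 4:F. ✗
5: successors {2, 4, 5}; □◇¬(p → ¬q) there: 2:F, 4:F, 5:F. ✗
6: successors {1, 2, 3, 5, 6}; □◇¬(p → ¬q) there: 1:F, 2:F, 3:F, 5:F, 6:F. ✗
— 0 worlds.
For ◇◇◇(p ∧ (p ∨ q)):
1: successors {1, 3, 4, 5}; ◇◇(p ∧ (p ∨ q)) there: 1:T, 3:T, 4:T, 5:T. ✓
2: successors {1, 3, 4, 6}; ◇◇(p ∧ (p ∨ q)) there: 1:T, 3:T, 4:T, 6:T. ✓
3: successors {1, 4, 6}; ◇◇(p ∧ (p ∨ q)) there: 1:T, 4:T, 6:T. ✓
4: successors {1, 2, 3, 4}; ◇◇(p ∧ (p ∨ q)) there: 1:T, 2:T, 3:T, 4:T. ✓
5: successors {2, 4, 5}; ◇◇(p ∧ (p ∨ q)) there: 2:T, 4:T, 5:T. ✓
6: successors {1, 2, 3, 5, 6}; ◇◇(p ∧ (p ∨ q)) there: 1:T, 2:T, 3:T, 5:T, 6:T. ✓
— 6 worlds.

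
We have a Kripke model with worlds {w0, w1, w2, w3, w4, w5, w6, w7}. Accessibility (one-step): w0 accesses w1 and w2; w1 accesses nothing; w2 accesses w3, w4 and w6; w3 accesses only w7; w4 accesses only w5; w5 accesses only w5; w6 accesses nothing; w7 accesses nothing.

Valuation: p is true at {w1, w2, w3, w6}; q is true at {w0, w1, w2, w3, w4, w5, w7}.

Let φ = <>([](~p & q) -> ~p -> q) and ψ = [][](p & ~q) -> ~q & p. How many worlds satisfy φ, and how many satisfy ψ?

5 and 5

For <>([](~p & q) -> ~p -> q):
w0: successors {w1, w2}; [](~p & q) -> ~p -> q there: w1:T, w2:T. ✓
w1: no successors, so <>([](~p & q) -> ~p -> q) fails. ✗
w2: successors {w3, w4, w6}; [](~p & q) -> ~p -> q there: w3:T, w4:T, w6:T. ✓
w3: successors {w7}; [](~p & q) -> ~p -> q there: w7:T. ✓
w4: successors {w5}; [](~p & q) -> ~p -> q there: w5:T. ✓
w5: successors {w5}; [](~p & q) -> ~p -> q there: w5:T. ✓
w6: no successors, so <>([](~p & q) -> ~p -> q) fails. ✗
w7: no successors, so <>([](~p & q) -> ~p -> q) fails. ✗
— 5 worlds.
For [][](p & ~q) -> ~q & p:
w0: [][](p & ~q) is F, ~q & p is F. ✓
w1: [][](p & ~q) is T, ~q & p is F. ✗
w2: [][](p & ~q) is F, ~q & p is F. ✓
w3: [][](p & ~q) is T, ~q & p is F. ✗
w4: [][](p & ~q) is F, ~q & p is F. ✓
w5: [][](p & ~q) is F, ~q & p is F. ✓
w6: [][](p & ~q) is T, ~q & p is T. ✓
w7: [][](p & ~q) is T, ~q & p is F. ✗
— 5 worlds.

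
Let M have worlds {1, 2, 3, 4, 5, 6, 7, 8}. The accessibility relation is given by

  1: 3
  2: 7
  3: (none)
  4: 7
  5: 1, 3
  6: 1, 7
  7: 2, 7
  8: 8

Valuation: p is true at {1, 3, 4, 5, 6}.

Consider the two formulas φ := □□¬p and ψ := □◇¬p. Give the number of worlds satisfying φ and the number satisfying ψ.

For □□¬p:
1: successors {3}; □¬p there: 3:T. ✓
2: successors {7}; □¬p there: 7:T. ✓
3: no successors, so □□¬p holds vacuously. ✓
4: successors {7}; □¬p there: 7:T. ✓
5: successors {1, 3}; □¬p there: 1:F, 3:T. ✗
6: successors {1, 7}; □¬p there: 1:F, 7:T. ✗
7: successors {2, 7}; □¬p there: 2:T, 7:T. ✓
8: successors {8}; □¬p there: 8:T. ✓
— 6 worlds.
For □◇¬p:
1: successors {3}; ◇¬p there: 3:F. ✗
2: successors {7}; ◇¬p there: 7:T. ✓
3: no successors, so □◇¬p holds vacuously. ✓
4: successors {7}; ◇¬p there: 7:T. ✓
5: successors {1, 3}; ◇¬p there: 1:F, 3:F. ✗
6: successors {1, 7}; ◇¬p there: 1:F, 7:T. ✗
7: successors {2, 7}; ◇¬p there: 2:T, 7:T. ✓
8: successors {8}; ◇¬p there: 8:T. ✓
— 5 worlds.

6 and 5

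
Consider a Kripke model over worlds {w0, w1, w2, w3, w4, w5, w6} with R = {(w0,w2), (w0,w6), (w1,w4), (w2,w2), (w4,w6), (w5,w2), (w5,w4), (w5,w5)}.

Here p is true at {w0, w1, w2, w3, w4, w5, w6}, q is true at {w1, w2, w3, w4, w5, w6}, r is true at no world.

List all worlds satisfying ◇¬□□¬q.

w0: successors {w2, w6}; ¬□□¬q there: w2:T, w6:F. ✓
w1: successors {w4}; ¬□□¬q there: w4:F. ✗
w2: successors {w2}; ¬□□¬q there: w2:T. ✓
w3: no successors, so ◇¬□□¬q fails. ✗
w4: successors {w6}; ¬□□¬q there: w6:F. ✗
w5: successors {w2, w4, w5}; ¬□□¬q there: w2:T, w4:F, w5:T. ✓
w6: no successors, so ◇¬□□¬q fails. ✗

{w0, w2, w5}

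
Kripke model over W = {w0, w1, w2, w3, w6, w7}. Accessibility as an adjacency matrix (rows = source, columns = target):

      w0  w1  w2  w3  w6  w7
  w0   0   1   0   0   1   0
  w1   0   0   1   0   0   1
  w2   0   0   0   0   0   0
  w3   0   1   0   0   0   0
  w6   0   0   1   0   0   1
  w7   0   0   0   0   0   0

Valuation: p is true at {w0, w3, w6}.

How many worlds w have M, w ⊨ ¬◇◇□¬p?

4

w0: ◇◇□¬p is T. ✗
w1: ◇◇□¬p is F. ✓
w2: ◇◇□¬p is F. ✓
w3: ◇◇□¬p is T. ✗
w6: ◇◇□¬p is F. ✓
w7: ◇◇□¬p is F. ✓
Satisfying worlds: {w1, w2, w6, w7}.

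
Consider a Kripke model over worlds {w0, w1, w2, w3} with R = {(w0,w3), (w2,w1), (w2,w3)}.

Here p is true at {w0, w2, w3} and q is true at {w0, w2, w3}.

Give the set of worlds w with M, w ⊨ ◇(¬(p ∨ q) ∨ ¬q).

w0: successors {w3}; ¬(p ∨ q) ∨ ¬q there: w3:F. ✗
w1: no successors, so ◇(¬(p ∨ q) ∨ ¬q) fails. ✗
w2: successors {w1, w3}; ¬(p ∨ q) ∨ ¬q there: w1:T, w3:F. ✓
w3: no successors, so ◇(¬(p ∨ q) ∨ ¬q) fails. ✗

{w2}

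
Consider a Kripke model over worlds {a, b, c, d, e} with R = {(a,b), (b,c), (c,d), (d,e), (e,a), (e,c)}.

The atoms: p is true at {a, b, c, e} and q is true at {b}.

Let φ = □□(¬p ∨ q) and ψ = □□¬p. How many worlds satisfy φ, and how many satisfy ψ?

2 and 1

For □□(¬p ∨ q):
a: successors {b}; □(¬p ∨ q) there: b:F. ✗
b: successors {c}; □(¬p ∨ q) there: c:T. ✓
c: successors {d}; □(¬p ∨ q) there: d:F. ✗
d: successors {e}; □(¬p ∨ q) there: e:F. ✗
e: successors {a, c}; □(¬p ∨ q) there: a:T, c:T. ✓
— 2 worlds.
For □□¬p:
a: successors {b}; □¬p there: b:F. ✗
b: successors {c}; □¬p there: c:T. ✓
c: successors {d}; □¬p there: d:F. ✗
d: successors {e}; □¬p there: e:F. ✗
e: successors {a, c}; □¬p there: a:F, c:T. ✗
— 1 world.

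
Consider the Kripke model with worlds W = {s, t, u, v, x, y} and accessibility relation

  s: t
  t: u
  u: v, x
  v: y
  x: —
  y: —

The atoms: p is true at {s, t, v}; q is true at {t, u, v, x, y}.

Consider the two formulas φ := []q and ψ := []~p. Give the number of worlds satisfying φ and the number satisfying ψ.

For []q:
s: successors {t}; q there: t:T. ✓
t: successors {u}; q there: u:T. ✓
u: successors {v, x}; q there: v:T, x:T. ✓
v: successors {y}; q there: y:T. ✓
x: no successors, so []q holds vacuously. ✓
y: no successors, so []q holds vacuously. ✓
— 6 worlds.
For []~p:
s: successors {t}; ~p there: t:F. ✗
t: successors {u}; ~p there: u:T. ✓
u: successors {v, x}; ~p there: v:F, x:T. ✗
v: successors {y}; ~p there: y:T. ✓
x: no successors, so []~p holds vacuously. ✓
y: no successors, so []~p holds vacuously. ✓
— 4 worlds.

6 and 4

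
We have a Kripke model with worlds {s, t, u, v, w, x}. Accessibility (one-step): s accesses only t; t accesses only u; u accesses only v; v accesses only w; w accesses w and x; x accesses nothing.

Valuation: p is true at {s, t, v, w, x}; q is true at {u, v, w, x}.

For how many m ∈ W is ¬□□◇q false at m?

4

s: □□◇q is T. ✗
t: □□◇q is T. ✗
u: □□◇q is T. ✗
v: □□◇q is F. ✓
w: □□◇q is F. ✓
x: □□◇q is T. ✗
Satisfying worlds: {v, w}.
So ¬□□◇q fails at the other 4 worlds.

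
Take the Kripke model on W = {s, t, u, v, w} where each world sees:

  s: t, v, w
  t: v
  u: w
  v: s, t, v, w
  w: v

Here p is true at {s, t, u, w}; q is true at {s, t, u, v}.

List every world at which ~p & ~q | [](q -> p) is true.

s: ~p & ~q is F, [](q -> p) is F. ✗
t: ~p & ~q is F, [](q -> p) is F. ✗
u: ~p & ~q is F, [](q -> p) is T. ✓
v: ~p & ~q is F, [](q -> p) is F. ✗
w: ~p & ~q is F, [](q -> p) is F. ✗

{u}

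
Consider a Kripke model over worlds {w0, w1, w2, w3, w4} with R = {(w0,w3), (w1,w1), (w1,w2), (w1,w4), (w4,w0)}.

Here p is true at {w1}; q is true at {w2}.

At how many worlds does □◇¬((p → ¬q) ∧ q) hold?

w0: successors {w3}; ◇¬((p → ¬q) ∧ q) there: w3:F. ✗
w1: successors {w1, w2, w4}; ◇¬((p → ¬q) ∧ q) there: w1:T, w2:F, w4:T. ✗
w2: no successors, so □◇¬((p → ¬q) ∧ q) holds vacuously. ✓
w3: no successors, so □◇¬((p → ¬q) ∧ q) holds vacuously. ✓
w4: successors {w0}; ◇¬((p → ¬q) ∧ q) there: w0:T. ✓
Satisfying worlds: {w2, w3, w4}.

3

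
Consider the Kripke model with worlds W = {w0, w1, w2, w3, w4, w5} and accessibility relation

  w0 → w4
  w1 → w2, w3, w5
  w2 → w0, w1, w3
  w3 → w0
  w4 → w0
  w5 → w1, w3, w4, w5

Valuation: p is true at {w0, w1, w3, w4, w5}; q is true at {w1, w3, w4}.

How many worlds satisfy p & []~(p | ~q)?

0

w0: p is T, []~(p | ~q) is F. ✗
w1: p is T, []~(p | ~q) is F. ✗
w2: p is F, []~(p | ~q) is F. ✗
w3: p is T, []~(p | ~q) is F. ✗
w4: p is T, []~(p | ~q) is F. ✗
w5: p is T, []~(p | ~q) is F. ✗
Satisfying worlds: ∅.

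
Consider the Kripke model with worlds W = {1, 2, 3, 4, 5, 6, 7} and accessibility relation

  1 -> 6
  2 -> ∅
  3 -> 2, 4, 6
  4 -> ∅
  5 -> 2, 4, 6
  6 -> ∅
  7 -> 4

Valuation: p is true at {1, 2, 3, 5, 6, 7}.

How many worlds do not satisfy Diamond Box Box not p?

1: successors {6}; Box Box not p there: 6:T. ✓
2: no successors, so Diamond Box Box not p fails. ✗
3: successors {2, 4, 6}; Box Box not p there: 2:T, 4:T, 6:T. ✓
4: no successors, so Diamond Box Box not p fails. ✗
5: successors {2, 4, 6}; Box Box not p there: 2:T, 4:T, 6:T. ✓
6: no successors, so Diamond Box Box not p fails. ✗
7: successors {4}; Box Box not p there: 4:T. ✓
Satisfying worlds: {1, 3, 5, 7}.
So Diamond Box Box not p fails at the other 3 worlds.

3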